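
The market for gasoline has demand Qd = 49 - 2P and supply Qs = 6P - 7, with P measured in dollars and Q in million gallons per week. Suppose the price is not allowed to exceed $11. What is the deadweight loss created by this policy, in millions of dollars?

0

In a free market, 49 - 2P = 6P - 7 gives the equilibrium P* = 7, Q* = 35.
The ceiling of 11 is above the equilibrium price 7, so it is not binding; the market clears at P* = 7, Q* = 35.
Since the control does not bind, no trades are prevented and deadweight loss is zero.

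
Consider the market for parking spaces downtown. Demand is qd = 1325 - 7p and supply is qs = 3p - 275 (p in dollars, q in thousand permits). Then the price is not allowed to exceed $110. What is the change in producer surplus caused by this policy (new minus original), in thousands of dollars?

In a free market, 1325 - 7p = 3p - 275 gives the equilibrium p* = 160, q* = 205.
The ceiling of 110 is below the equilibrium price 160, so it binds.
At p = 110: qd = 1325 - 7·110 = 555 and qs = 3·110 - 275 = 55.
Producer surplus without the control is ½ · (160 - 275/3) · 205 = 42025/6.
With the ceiling, producers sell 55 units at 110, so PS = ½ · (110 - 275/3) · 55 = 3025/6.
Change in producer surplus = 3025/6 - 42025/6 = -6500.

-6500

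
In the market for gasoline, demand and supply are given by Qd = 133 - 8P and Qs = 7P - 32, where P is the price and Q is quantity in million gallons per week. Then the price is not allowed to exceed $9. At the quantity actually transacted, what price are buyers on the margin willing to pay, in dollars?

12.75

Equilibrium: 133 - 8P = 7P - 32, so 165 = 15P and P* = 11, Q* = 45.
The ceiling of 9 is below the equilibrium price 11, so it binds.
At P = 9: Qd = 133 - 8·9 = 61 and Qs = 7·9 - 32 = 31.
Only 31 units reach the market. On the demand curve, the marginal buyer's willingness to pay at Q = 31 is (133 - 31)/8 = 12.75.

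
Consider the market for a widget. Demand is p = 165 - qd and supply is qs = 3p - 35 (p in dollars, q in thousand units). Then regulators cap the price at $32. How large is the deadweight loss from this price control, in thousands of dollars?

Rearranging demand gives qd = 165 - p. Equilibrium: 165 - p = 3p - 35, so 200 = 4p and p* = 50, q* = 115.
Since 32 < 50, the ceiling is binding.
At p = 32: qd = 165 - 32 = 133 and qs = 3·32 - 35 = 61.
Quantity traded falls to 61. At q = 61 the demand price is 165 - 61 = 104 and the supply price is (35 + 61)/3 = 32.
Deadweight loss = ½ · (104 - 32) · (115 - 61) = ½ · 72 · 54 = 1944.

1944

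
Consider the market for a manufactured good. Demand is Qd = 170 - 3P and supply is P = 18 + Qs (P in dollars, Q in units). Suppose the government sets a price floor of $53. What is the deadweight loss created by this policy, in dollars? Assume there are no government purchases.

216

Rearranging supply gives Qs = P - 18. Setting quantity demanded equal to quantity supplied, 170 - 3P = P - 18, gives P* = 47 and Q* = 29.
The floor of 53 is above the equilibrium price 47, so it binds.
At P = 53: Qd = 170 - 3·53 = 11 and Qs = 53 - 18 = 35.
Quantity traded falls to 11. At Q = 11 the demand price is (170 - 11)/3 = 53 and the supply price is 18 + 11 = 29.
Deadweight loss = ½ · (53 - 29) · (29 - 11) = ½ · 24 · 18 = 216.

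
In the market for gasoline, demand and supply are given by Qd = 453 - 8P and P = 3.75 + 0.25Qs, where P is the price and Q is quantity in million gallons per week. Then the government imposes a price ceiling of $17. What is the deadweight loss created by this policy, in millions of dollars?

1452

Rearranging supply gives Qs = 4P - 15. Equilibrium: 453 - 8P = 4P - 15, so 468 = 12P and P* = 39, Q* = 141.
Because the ceiling (17) lies below the market-clearing price, it is binding.
At P = 17: Qd = 453 - 8·17 = 317 and Qs = 4·17 - 15 = 53.
Quantity traded falls to 53. At Q = 53 the demand price is (453 - 53)/8 = 50 and the supply price is (15 + 53)/4 = 17.
Deadweight loss = ½ · (50 - 17) · (141 - 53) = ½ · 33 · 88 = 1452.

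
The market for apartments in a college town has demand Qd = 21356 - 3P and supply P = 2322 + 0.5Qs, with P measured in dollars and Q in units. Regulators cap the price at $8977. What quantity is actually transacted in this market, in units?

Rearranging supply gives Qs = 2P - 4644. Equilibrium: 21356 - 3P = 2P - 4644, so 26000 = 5P and P* = 5200, Q* = 5756.
Since 8977 is above P* = 5200, the ceiling does not bind and the free-market outcome prevails.

5756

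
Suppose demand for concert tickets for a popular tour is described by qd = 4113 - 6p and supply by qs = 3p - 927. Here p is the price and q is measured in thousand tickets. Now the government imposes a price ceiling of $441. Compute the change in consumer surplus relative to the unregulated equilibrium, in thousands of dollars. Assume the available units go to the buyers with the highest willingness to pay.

Equilibrium: 4113 - 6p = 3p - 927, so 5040 = 9p and p* = 560, q* = 753.
Because the ceiling (441) lies below the market-clearing price, it is binding.
At p = 441: qd = 4113 - 6·441 = 1467 and qs = 3·441 - 927 = 396.
Consumer surplus without the control is ½ · (685.5 - 560) · 753 = 47250.75.
With the ceiling, 396 units are sold at 441 (assume they go to the highest-value buyers). The demand price at q = 396 is 619.5, so CS = ½ · [(685.5 - 441) + (619.5 - 441)] · 396 = 83754.
Change in consumer surplus = 83754 - 47250.75 = 36503.25.

36503.25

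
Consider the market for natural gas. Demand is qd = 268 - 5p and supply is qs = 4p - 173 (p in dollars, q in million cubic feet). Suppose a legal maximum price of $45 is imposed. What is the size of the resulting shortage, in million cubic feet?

In a free market, 268 - 5p = 4p - 173 gives the equilibrium p* = 49, q* = 23.
Because the ceiling (45) lies below the market-clearing price, it is binding.
At p = 45: qd = 268 - 5·45 = 43 and qs = 4·45 - 173 = 7.
Shortage = qd - qs = 43 - 7 = 36.

36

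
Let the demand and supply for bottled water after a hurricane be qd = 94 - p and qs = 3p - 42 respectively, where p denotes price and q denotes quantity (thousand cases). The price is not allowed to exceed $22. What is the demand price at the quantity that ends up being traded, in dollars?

70

In a free market, 94 - p = 3p - 42 gives the equilibrium p* = 34, q* = 60.
Since 22 < 34, the ceiling is binding.
At p = 22: qd = 94 - 22 = 72 and qs = 3·22 - 42 = 24.
Only 24 units reach the market. On the demand curve, the marginal buyer's willingness to pay at q = 24 is (94 - 24) = 70.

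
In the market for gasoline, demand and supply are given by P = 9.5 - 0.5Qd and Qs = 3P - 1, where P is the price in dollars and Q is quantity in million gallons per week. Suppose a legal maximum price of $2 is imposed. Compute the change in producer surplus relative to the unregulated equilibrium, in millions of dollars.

Rearranging demand gives Qd = 19 - 2P. In a free market, 19 - 2P = 3P - 1 gives the equilibrium P* = 4, Q* = 11.
Since 2 < 4, the ceiling is binding.
At P = 2: Qd = 19 - 2·2 = 15 and Qs = 3·2 - 1 = 5.
Producer surplus without the control is ½ · (4 - 1/3) · 11 = 121/6.
With the ceiling, producers sell 5 units at 2, so PS = ½ · (2 - 1/3) · 5 = 25/6.
Change in producer surplus = 25/6 - 121/6 = -16.

-16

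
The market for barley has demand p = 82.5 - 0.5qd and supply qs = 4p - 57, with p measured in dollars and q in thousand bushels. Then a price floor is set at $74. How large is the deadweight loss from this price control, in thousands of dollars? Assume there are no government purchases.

2053.5

Rearranging demand gives qd = 165 - 2p. Without the control the market clears where 165 - 2p = 4p - 57, i.e. p* = 37 and q* = 91.
Because the floor (74) lies above the market-clearing price, it is binding.
At p = 74: qd = 165 - 2·74 = 17 and qs = 4·74 - 57 = 239.
Quantity traded falls to 17. At q = 17 the demand price is (165 - 17)/2 = 74 and the supply price is (57 + 17)/4 = 18.5.
Deadweight loss = ½ · (74 - 18.5) · (91 - 17) = ½ · 55.5 · 74 = 2053.5.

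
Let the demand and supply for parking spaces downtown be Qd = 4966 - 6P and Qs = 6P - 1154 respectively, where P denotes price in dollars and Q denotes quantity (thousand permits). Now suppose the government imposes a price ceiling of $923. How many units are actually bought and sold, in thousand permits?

1906

Equilibrium: 4966 - 6P = 6P - 1154, so 6120 = 12P and P* = 510, Q* = 1906.
Since 923 is above P* = 510, the ceiling does not bind and the free-market outcome prevails.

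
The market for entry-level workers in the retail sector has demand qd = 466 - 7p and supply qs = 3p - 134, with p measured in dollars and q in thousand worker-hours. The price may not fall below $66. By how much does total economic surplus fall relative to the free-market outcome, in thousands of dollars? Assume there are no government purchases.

420

Equilibrium: 466 - 7p = 3p - 134, so 600 = 10p and p* = 60, q* = 46.
Since 66 > 60, the floor is binding.
At p = 66: qd = 466 - 7·66 = 4 and qs = 3·66 - 134 = 64.
Quantity traded falls to 4. At q = 4 the demand price is (466 - 4)/7 = 66 and the supply price is (134 + 4)/3 = 46.
Deadweight loss = ½ · (66 - 46) · (46 - 4) = ½ · 20 · 42 = 420.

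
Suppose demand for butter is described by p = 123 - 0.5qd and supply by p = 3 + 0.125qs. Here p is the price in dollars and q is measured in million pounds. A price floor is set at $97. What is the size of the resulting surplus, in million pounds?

Rearranging demand gives qd = 246 - 2p; rearranging supply gives qs = 8p - 24. Equilibrium: 246 - 2p = 8p - 24, so 270 = 10p and p* = 27, q* = 192.
Because the floor (97) lies above the market-clearing price, it is binding.
At p = 97: qd = 246 - 2·97 = 52 and qs = 8·97 - 24 = 752.
Surplus = qs - qd = 752 - 52 = 700.

700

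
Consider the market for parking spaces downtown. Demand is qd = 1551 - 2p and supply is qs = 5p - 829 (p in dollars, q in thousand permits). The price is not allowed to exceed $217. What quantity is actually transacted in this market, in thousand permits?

256

Equilibrium: 1551 - 2p = 5p - 829, so 2380 = 7p and p* = 340, q* = 871.
Since 217 < 340, the ceiling is binding.
At p = 217: qd = 1551 - 2·217 = 1117 and qs = 5·217 - 829 = 256.
The quantity actually transacted is the short side, supply: 256.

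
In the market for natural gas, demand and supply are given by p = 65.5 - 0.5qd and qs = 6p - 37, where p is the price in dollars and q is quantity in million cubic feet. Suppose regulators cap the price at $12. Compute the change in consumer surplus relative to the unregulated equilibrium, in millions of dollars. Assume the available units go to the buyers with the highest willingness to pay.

Rearranging demand gives qd = 131 - 2p. Setting quantity demanded equal to quantity supplied, 131 - 2p = 6p - 37, gives p* = 21 and q* = 89.
Since 12 < 21, the ceiling is binding.
At p = 12: qd = 131 - 2·12 = 107 and qs = 6·12 - 37 = 35.
Consumer surplus without the control is ½ · (65.5 - 21) · 89 = 1980.25.
With the ceiling, 35 units are sold at 12 (assume they go to the highest-value buyers). The demand price at q = 35 is 48, so CS = ½ · [(65.5 - 12) + (48 - 12)] · 35 = 1566.25.
Change in consumer surplus = 1566.25 - 1980.25 = -414.

-414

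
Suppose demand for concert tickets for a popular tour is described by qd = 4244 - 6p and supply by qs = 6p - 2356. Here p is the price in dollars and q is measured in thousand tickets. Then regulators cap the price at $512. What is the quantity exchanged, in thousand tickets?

716

Without the control the market clears where 4244 - 6p = 6p - 2356, i.e. p* = 550 and q* = 944.
Since 512 < 550, the ceiling is binding.
At p = 512: qd = 4244 - 6·512 = 1172 and qs = 6·512 - 2356 = 716.
The quantity actually transacted is the short side, supply: 716.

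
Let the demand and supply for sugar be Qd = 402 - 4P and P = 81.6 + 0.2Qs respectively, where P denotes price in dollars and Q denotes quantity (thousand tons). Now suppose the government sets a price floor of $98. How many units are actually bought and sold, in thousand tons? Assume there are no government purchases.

Rearranging supply gives Qs = 5P - 408. Without the control the market clears where 402 - 4P = 5P - 408, i.e. P* = 90 and Q* = 42.
Because the floor (98) lies above the market-clearing price, it is binding.
At P = 98: Qd = 402 - 4·98 = 10 and Qs = 5·98 - 408 = 82.
The quantity actually transacted is the short side, demand: 10.

10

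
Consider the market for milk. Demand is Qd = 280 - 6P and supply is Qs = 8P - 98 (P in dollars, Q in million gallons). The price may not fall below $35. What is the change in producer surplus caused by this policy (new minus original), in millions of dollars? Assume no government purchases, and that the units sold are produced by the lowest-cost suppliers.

In a free market, 280 - 6P = 8P - 98 gives the equilibrium P* = 27, Q* = 118.
The floor of 35 is above the equilibrium price 27, so it binds.
At P = 35: Qd = 280 - 6·35 = 70 and Qs = 8·35 - 98 = 182.
Producer surplus without the control is ½ · (27 - 12.25) · 118 = 870.25.
With the floor, 70 units are sold at 35. The supply price at Q = 70 is 21, so PS = ½ · [(35 - 12.25) + (35 - 21)] · 70 = 1286.25.
Change in producer surplus = 1286.25 - 870.25 = 416.

416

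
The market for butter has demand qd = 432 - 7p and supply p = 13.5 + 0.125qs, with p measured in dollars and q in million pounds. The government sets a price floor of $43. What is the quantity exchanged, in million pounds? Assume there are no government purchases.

131

Rearranging supply gives qs = 8p - 108. Equilibrium: 432 - 7p = 8p - 108, so 540 = 15p and p* = 36, q* = 180.
Since 43 > 36, the floor is binding.
At p = 43: qd = 432 - 7·43 = 131 and qs = 8·43 - 108 = 236.
The quantity actually transacted is the short side, demand: 131.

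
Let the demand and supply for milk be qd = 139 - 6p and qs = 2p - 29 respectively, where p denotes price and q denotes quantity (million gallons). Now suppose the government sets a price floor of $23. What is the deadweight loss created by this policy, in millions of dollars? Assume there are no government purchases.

In a free market, 139 - 6p = 2p - 29 gives the equilibrium p* = 21, q* = 13.
Because the floor (23) lies above the market-clearing price, it is binding.
At p = 23: qd = 139 - 6·23 = 1 and qs = 2·23 - 29 = 17.
Quantity traded falls to 1. At q = 1 the demand price is (139 - 1)/6 = 23 and the supply price is (29 + 1)/2 = 15.
Deadweight loss = ½ · (23 - 15) · (13 - 1) = ½ · 8 · 12 = 48.

48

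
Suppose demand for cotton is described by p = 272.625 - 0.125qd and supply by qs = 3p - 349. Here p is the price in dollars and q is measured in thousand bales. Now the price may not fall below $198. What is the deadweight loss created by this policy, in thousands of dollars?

0

Rearranging demand gives qd = 2181 - 8p. Setting quantity demanded equal to quantity supplied, 2181 - 8p = 3p - 349, gives p* = 230 and q* = 341.
The floor of 198 is below the equilibrium price 230, so it is not binding; the market clears at p* = 230, q* = 341.
Since the control does not bind, no trades are prevented and deadweight loss is zero.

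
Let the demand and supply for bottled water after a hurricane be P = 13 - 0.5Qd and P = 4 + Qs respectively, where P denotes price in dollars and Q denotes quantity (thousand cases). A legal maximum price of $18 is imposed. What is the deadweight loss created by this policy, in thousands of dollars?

0

Rearranging demand gives Qd = 26 - 2P; rearranging supply gives Qs = P - 4. In a free market, 26 - 2P = P - 4 gives the equilibrium P* = 10, Q* = 6.
The ceiling of 18 is above the equilibrium price 10, so it is not binding; the market clears at P* = 10, Q* = 6.
Since the control does not bind, no trades are prevented and deadweight loss is zero.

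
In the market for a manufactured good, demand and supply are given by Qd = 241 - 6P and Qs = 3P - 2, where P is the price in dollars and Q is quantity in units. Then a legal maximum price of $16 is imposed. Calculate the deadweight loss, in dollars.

272.25

In a free market, 241 - 6P = 3P - 2 gives the equilibrium P* = 27, Q* = 79.
Since 16 < 27, the ceiling is binding.
At P = 16: Qd = 241 - 6·16 = 145 and Qs = 3·16 - 2 = 46.
Quantity traded falls to 46. At Q = 46 the demand price is (241 - 46)/6 = 32.5 and the supply price is (2 + 46)/3 = 16.
Deadweight loss = ½ · (32.5 - 16) · (79 - 46) = ½ · 16.5 · 33 = 272.25.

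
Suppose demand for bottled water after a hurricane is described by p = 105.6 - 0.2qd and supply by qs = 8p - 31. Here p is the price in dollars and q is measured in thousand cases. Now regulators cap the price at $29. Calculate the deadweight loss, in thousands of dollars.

Rearranging demand gives qd = 528 - 5p. Equilibrium: 528 - 5p = 8p - 31, so 559 = 13p and p* = 43, q* = 313.
The ceiling of 29 is below the equilibrium price 43, so it binds.
At p = 29: qd = 528 - 5·29 = 383 and qs = 8·29 - 31 = 201.
Quantity traded falls to 201. At q = 201 the demand price is (528 - 201)/5 = 65.4 and the supply price is (31 + 201)/8 = 29.
Deadweight loss = ½ · (65.4 - 29) · (313 - 201) = ½ · 36.4 · 112 = 2038.4.

2038.4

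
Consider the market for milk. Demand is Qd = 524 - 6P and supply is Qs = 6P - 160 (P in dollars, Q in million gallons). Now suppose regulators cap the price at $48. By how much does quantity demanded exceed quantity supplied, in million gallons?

108

Equilibrium: 524 - 6P = 6P - 160, so 684 = 12P and P* = 57, Q* = 182.
The ceiling of 48 is below the equilibrium price 57, so it binds.
At P = 48: Qd = 524 - 6·48 = 236 and Qs = 6·48 - 160 = 128.
Shortage = Qd - Qs = 236 - 128 = 108.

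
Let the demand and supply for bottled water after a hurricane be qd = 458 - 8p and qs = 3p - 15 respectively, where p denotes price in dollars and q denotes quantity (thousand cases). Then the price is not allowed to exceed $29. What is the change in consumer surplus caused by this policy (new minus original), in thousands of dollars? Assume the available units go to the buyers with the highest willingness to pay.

In a free market, 458 - 8p = 3p - 15 gives the equilibrium p* = 43, q* = 114.
Because the ceiling (29) lies below the market-clearing price, it is binding.
At p = 29: qd = 458 - 8·29 = 226 and qs = 3·29 - 15 = 72.
Consumer surplus without the control is ½ · (57.25 - 43) · 114 = 812.25.
With the ceiling, 72 units are sold at 29 (assume they go to the highest-value buyers). The demand price at q = 72 is 48.25, so CS = ½ · [(57.25 - 29) + (48.25 - 29)] · 72 = 1710.
Change in consumer surplus = 1710 - 812.25 = 897.75.

897.75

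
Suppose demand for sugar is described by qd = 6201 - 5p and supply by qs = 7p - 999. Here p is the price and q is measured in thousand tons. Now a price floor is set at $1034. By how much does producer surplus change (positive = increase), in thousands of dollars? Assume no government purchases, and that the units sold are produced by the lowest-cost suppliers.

111104

Setting quantity demanded equal to quantity supplied, 6201 - 5p = 7p - 999, gives p* = 600 and q* = 3201.
The floor of 1034 is above the equilibrium price 600, so it binds.
At p = 1034: qd = 6201 - 5·1034 = 1031 and qs = 7·1034 - 999 = 6239.
Producer surplus without the control is ½ · (600 - 999/7) · 3201 = 10246401/14.
With the floor, 1031 units are sold at 1034. The supply price at q = 1031 is 290, so PS = ½ · [(1034 - 999/7) + (1034 - 290)] · 1031 = 11801857/14.
Change in producer surplus = 11801857/14 - 10246401/14 = 111104.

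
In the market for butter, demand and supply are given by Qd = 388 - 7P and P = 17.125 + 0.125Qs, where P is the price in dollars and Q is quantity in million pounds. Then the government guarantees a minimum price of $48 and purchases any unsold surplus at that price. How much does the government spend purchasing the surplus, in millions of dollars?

9360

Rearranging supply gives Qs = 8P - 137. In a free market, 388 - 7P = 8P - 137 gives the equilibrium P* = 35, Q* = 143.
The floor of 48 is above the equilibrium price 35, so it binds.
At P = 48: Qd = 388 - 7·48 = 52 and Qs = 8·48 - 137 = 247.
Surplus = Qs - Qd = 195.
Government expenditure = surplus × support price = 195 × 48 = 9360.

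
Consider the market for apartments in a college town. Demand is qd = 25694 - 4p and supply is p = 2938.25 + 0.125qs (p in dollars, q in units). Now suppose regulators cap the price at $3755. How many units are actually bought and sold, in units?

Rearranging supply gives qs = 8p - 23506. Equilibrium: 25694 - 4p = 8p - 23506, so 49200 = 12p and p* = 4100, q* = 9294.
Because the ceiling (3755) lies below the market-clearing price, it is binding.
At p = 3755: qd = 25694 - 4·3755 = 10674 and qs = 8·3755 - 23506 = 6534.
The quantity actually transacted is the short side, supply: 6534.

6534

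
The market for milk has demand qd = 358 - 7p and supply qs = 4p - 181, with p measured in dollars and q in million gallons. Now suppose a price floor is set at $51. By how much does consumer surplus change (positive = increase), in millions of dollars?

-16

Setting quantity demanded equal to quantity supplied, 358 - 7p = 4p - 181, gives p* = 49 and q* = 15.
Because the floor (51) lies above the market-clearing price, it is binding.
At p = 51: qd = 358 - 7·51 = 1 and qs = 4·51 - 181 = 23.
Consumer surplus without the control is ½ · (358/7 - 49) · 15 = 225/14.
With the floor, consumers buy 1 units at 51, so CS = ½ · (358/7 - 51) · 1 = 1/14.
Change in consumer surplus = 1/14 - 225/14 = -16.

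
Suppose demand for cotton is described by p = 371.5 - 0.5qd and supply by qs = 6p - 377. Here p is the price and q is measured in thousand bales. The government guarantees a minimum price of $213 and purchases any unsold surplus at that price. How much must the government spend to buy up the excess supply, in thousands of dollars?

Rearranging demand gives qd = 743 - 2p. Setting quantity demanded equal to quantity supplied, 743 - 2p = 6p - 377, gives p* = 140 and q* = 463.
Because the floor (213) lies above the market-clearing price, it is binding.
At p = 213: qd = 743 - 2·213 = 317 and qs = 6·213 - 377 = 901.
Surplus = qs - qd = 584.
Government expenditure = surplus × support price = 584 × 213 = 124392.

124392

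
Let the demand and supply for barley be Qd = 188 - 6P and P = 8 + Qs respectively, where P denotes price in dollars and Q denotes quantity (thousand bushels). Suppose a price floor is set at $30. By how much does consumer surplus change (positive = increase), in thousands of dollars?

Rearranging supply gives Qs = P - 8. In a free market, 188 - 6P = P - 8 gives the equilibrium P* = 28, Q* = 20.
Since 30 > 28, the floor is binding.
At P = 30: Qd = 188 - 6·30 = 8 and Qs = 30 - 8 = 22.
Consumer surplus without the control is ½ · (94/3 - 28) · 20 = 100/3.
With the floor, consumers buy 8 units at 30, so CS = ½ · (94/3 - 30) · 8 = 16/3.
Change in consumer surplus = 16/3 - 100/3 = -28.

-28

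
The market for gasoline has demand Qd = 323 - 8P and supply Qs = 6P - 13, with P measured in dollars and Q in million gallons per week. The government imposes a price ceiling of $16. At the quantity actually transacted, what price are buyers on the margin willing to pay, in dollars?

In a free market, 323 - 8P = 6P - 13 gives the equilibrium P* = 24, Q* = 131.
The ceiling of 16 is below the equilibrium price 24, so it binds.
At P = 16: Qd = 323 - 8·16 = 195 and Qs = 6·16 - 13 = 83.
Only 83 units reach the market. On the demand curve, the marginal buyer's willingness to pay at Q = 83 is (323 - 83)/8 = 30.

30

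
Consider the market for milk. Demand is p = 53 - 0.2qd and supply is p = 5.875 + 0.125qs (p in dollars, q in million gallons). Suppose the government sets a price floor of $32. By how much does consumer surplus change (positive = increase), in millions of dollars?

Rearranging demand gives qd = 265 - 5p; rearranging supply gives qs = 8p - 47. In a free market, 265 - 5p = 8p - 47 gives the equilibrium p* = 24, q* = 145.
Because the floor (32) lies above the market-clearing price, it is binding.
At p = 32: qd = 265 - 5·32 = 105 and qs = 8·32 - 47 = 209.
Consumer surplus without the control is ½ · (53 - 24) · 145 = 2102.5.
With the floor, consumers buy 105 units at 32, so CS = ½ · (53 - 32) · 105 = 1102.5.
Change in consumer surplus = 1102.5 - 2102.5 = -1000.

-1000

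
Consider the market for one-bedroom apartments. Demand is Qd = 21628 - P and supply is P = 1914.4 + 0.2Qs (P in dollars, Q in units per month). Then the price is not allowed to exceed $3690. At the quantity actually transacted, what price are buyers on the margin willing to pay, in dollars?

12750

Rearranging supply gives Qs = 5P - 9572. Setting quantity demanded equal to quantity supplied, 21628 - P = 5P - 9572, gives P* = 5200 and Q* = 16428.
Since 3690 < 5200, the ceiling is binding.
At P = 3690: Qd = 21628 - 3690 = 17938 and Qs = 5·3690 - 9572 = 8878.
Only 8878 units reach the market. On the demand curve, the marginal buyer's willingness to pay at Q = 8878 is (21628 - 8878) = 12750.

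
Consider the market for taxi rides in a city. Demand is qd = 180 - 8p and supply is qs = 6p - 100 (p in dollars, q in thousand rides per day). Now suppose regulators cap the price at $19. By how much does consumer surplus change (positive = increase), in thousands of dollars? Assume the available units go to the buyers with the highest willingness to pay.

11.75

Setting quantity demanded equal to quantity supplied, 180 - 8p = 6p - 100, gives p* = 20 and q* = 20.
Since 19 < 20, the ceiling is binding.
At p = 19: qd = 180 - 8·19 = 28 and qs = 6·19 - 100 = 14.
Consumer surplus without the control is ½ · (22.5 - 20) · 20 = 25.
With the ceiling, 14 units are sold at 19 (assume they go to the highest-value buyers). The demand price at q = 14 is 20.75, so CS = ½ · [(22.5 - 19) + (20.75 - 19)] · 14 = 36.75.
Change in consumer surplus = 36.75 - 25 = 11.75.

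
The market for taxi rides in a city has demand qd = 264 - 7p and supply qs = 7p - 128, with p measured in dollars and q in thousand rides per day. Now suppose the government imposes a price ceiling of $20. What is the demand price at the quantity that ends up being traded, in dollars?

Setting quantity demanded equal to quantity supplied, 264 - 7p = 7p - 128, gives p* = 28 and q* = 68.
The ceiling of 20 is below the equilibrium price 28, so it binds.
At p = 20: qd = 264 - 7·20 = 124 and qs = 7·20 - 128 = 12.
Only 12 units reach the market. On the demand curve, the marginal buyer's willingness to pay at q = 12 is (264 - 12)/7 = 36.

36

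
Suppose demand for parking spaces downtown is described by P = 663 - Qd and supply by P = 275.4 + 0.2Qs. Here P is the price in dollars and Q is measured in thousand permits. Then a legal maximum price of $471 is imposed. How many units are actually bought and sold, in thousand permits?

323

Rearranging demand gives Qd = 663 - P; rearranging supply gives Qs = 5P - 1377. Setting quantity demanded equal to quantity supplied, 663 - P = 5P - 1377, gives P* = 340 and Q* = 323.
Since 471 is above P* = 340, the ceiling does not bind and the free-market outcome prevails.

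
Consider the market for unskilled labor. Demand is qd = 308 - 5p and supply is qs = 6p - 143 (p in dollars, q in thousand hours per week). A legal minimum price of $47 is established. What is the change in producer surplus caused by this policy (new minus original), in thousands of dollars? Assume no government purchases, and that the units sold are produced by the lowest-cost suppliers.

Equilibrium: 308 - 5p = 6p - 143, so 451 = 11p and p* = 41, q* = 103.
Because the floor (47) lies above the market-clearing price, it is binding.
At p = 47: qd = 308 - 5·47 = 73 and qs = 6·47 - 143 = 139.
Producer surplus without the control is ½ · (41 - 143/6) · 103 = 10609/12.
With the floor, 73 units are sold at 47. The supply price at q = 73 is 36, so PS = ½ · [(47 - 143/6) + (47 - 36)] · 73 = 14965/12.
Change in producer surplus = 14965/12 - 10609/12 = 363.

363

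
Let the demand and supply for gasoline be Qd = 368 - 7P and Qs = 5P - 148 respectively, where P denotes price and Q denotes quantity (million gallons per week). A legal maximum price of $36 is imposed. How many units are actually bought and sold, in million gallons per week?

Without the control the market clears where 368 - 7P = 5P - 148, i.e. P* = 43 and Q* = 67.
The ceiling of 36 is below the equilibrium price 43, so it binds.
At P = 36: Qd = 368 - 7·36 = 116 and Qs = 5·36 - 148 = 32.
The quantity actually transacted is the short side, supply: 32.

32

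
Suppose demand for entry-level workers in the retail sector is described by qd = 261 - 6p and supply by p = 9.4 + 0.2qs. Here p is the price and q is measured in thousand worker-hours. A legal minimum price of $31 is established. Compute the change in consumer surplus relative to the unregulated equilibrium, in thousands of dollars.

Rearranging supply gives qs = 5p - 47. Equilibrium: 261 - 6p = 5p - 47, so 308 = 11p and p* = 28, q* = 93.
Because the floor (31) lies above the market-clearing price, it is binding.
At p = 31: qd = 261 - 6·31 = 75 and qs = 5·31 - 47 = 108.
Consumer surplus without the control is ½ · (43.5 - 28) · 93 = 720.75.
With the floor, consumers buy 75 units at 31, so CS = ½ · (43.5 - 31) · 75 = 468.75.
Change in consumer surplus = 468.75 - 720.75 = -252.

-252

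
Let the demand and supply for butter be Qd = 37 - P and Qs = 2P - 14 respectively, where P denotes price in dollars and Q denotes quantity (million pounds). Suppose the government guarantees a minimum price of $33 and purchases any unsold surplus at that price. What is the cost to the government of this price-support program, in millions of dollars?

Without the control the market clears where 37 - P = 2P - 14, i.e. P* = 17 and Q* = 20.
Because the floor (33) lies above the market-clearing price, it is binding.
At P = 33: Qd = 37 - 33 = 4 and Qs = 2·33 - 14 = 52.
Surplus = Qs - Qd = 48.
Government expenditure = surplus × support price = 48 × 33 = 1584.

1584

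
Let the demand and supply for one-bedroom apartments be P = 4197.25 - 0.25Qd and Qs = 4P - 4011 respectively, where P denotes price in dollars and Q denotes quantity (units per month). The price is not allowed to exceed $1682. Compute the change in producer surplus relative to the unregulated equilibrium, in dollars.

Rearranging demand gives Qd = 16789 - 4P. Setting quantity demanded equal to quantity supplied, 16789 - 4P = 4P - 4011, gives P* = 2600 and Q* = 6389.
Since 1682 < 2600, the ceiling is binding.
At P = 1682: Qd = 16789 - 4·1682 = 10061 and Qs = 4·1682 - 4011 = 2717.
Producer surplus without the control is ½ · (2600 - 1002.75) · 6389 = 5102415.125.
With the ceiling, producers sell 2717 units at 1682, so PS = ½ · (1682 - 1002.75) · 2717 = 922761.125.
Change in producer surplus = 922761.125 - 5102415.125 = -4179654.

-4179654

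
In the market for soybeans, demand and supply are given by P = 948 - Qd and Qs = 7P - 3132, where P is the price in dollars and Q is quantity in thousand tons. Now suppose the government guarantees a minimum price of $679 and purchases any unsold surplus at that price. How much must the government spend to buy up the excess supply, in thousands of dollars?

Rearranging demand gives Qd = 948 - P. Equilibrium: 948 - P = 7P - 3132, so 4080 = 8P and P* = 510, Q* = 438.
Since 679 > 510, the floor is binding.
At P = 679: Qd = 948 - 679 = 269 and Qs = 7·679 - 3132 = 1621.
Surplus = Qs - Qd = 1352.
Government expenditure = surplus × support price = 1352 × 679 = 918008.

918008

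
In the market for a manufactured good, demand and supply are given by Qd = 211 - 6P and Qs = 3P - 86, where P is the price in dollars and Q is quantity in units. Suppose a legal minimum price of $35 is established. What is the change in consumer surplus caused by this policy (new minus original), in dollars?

Setting quantity demanded equal to quantity supplied, 211 - 6P = 3P - 86, gives P* = 33 and Q* = 13.
Since 35 > 33, the floor is binding.
At P = 35: Qd = 211 - 6·35 = 1 and Qs = 3·35 - 86 = 19.
Consumer surplus without the control is ½ · (211/6 - 33) · 13 = 169/12.
With the floor, consumers buy 1 units at 35, so CS = ½ · (211/6 - 35) · 1 = 1/12.
Change in consumer surplus = 1/12 - 169/12 = -14.

-14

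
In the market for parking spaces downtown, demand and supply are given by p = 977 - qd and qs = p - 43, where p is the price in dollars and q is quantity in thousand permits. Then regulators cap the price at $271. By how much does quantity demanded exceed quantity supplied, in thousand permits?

478

Rearranging demand gives qd = 977 - p. In a free market, 977 - p = p - 43 gives the equilibrium p* = 510, q* = 467.
The ceiling of 271 is below the equilibrium price 510, so it binds.
At p = 271: qd = 977 - 271 = 706 and qs = 271 - 43 = 228.
Shortage = qd - qs = 706 - 228 = 478.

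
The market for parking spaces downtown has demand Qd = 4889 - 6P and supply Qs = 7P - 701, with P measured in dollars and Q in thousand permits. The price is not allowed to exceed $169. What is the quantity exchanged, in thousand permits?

482

In a free market, 4889 - 6P = 7P - 701 gives the equilibrium P* = 430, Q* = 2309.
The ceiling of 169 is below the equilibrium price 430, so it binds.
At P = 169: Qd = 4889 - 6·169 = 3875 and Qs = 7·169 - 701 = 482.
The quantity actually transacted is the short side, supply: 482.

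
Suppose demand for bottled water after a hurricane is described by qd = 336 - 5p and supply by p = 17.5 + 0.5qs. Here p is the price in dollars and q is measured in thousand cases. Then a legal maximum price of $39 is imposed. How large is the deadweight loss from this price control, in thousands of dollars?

Rearranging supply gives qs = 2p - 35. Without the control the market clears where 336 - 5p = 2p - 35, i.e. p* = 53 and q* = 71.
The ceiling of 39 is below the equilibrium price 53, so it binds.
At p = 39: qd = 336 - 5·39 = 141 and qs = 2·39 - 35 = 43.
Quantity traded falls to 43. At q = 43 the demand price is (336 - 43)/5 = 58.6 and the supply price is (35 + 43)/2 = 39.
Deadweight loss = ½ · (58.6 - 39) · (71 - 43) = ½ · 19.6 · 28 = 274.4.

274.4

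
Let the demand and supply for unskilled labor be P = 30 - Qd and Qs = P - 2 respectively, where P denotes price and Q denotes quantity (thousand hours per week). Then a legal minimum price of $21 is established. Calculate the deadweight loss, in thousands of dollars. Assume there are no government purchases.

25

Rearranging demand gives Qd = 30 - P. Setting quantity demanded equal to quantity supplied, 30 - P = P - 2, gives P* = 16 and Q* = 14.
Since 21 > 16, the floor is binding.
At P = 21: Qd = 30 - 21 = 9 and Qs = 21 - 2 = 19.
Quantity traded falls to 9. At Q = 9 the demand price is 30 - 9 = 21 and the supply price is 2 + 9 = 11.
Deadweight loss = ½ · (21 - 11) · (14 - 9) = ½ · 10 · 5 = 25.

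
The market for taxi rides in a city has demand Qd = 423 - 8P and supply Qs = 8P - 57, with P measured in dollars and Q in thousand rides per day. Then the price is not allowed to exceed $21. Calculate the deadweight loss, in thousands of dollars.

Setting quantity demanded equal to quantity supplied, 423 - 8P = 8P - 57, gives P* = 30 and Q* = 183.
Since 21 < 30, the ceiling is binding.
At P = 21: Qd = 423 - 8·21 = 255 and Qs = 8·21 - 57 = 111.
Quantity traded falls to 111. At Q = 111 the demand price is (423 - 111)/8 = 39 and the supply price is (57 + 111)/8 = 21.
Deadweight loss = ½ · (39 - 21) · (183 - 111) = ½ · 18 · 72 = 648.

648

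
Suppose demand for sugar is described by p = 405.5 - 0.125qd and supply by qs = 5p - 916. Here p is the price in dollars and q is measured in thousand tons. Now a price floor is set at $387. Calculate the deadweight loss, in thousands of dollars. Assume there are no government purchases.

46685.6

Rearranging demand gives qd = 3244 - 8p. Without the control the market clears where 3244 - 8p = 5p - 916, i.e. p* = 320 and q* = 684.
The floor of 387 is above the equilibrium price 320, so it binds.
At p = 387: qd = 3244 - 8·387 = 148 and qs = 5·387 - 916 = 1019.
Quantity traded falls to 148. At q = 148 the demand price is (3244 - 148)/8 = 387 and the supply price is (916 + 148)/5 = 212.8.
Deadweight loss = ½ · (387 - 212.8) · (684 - 148) = ½ · 174.2 · 536 = 46685.6.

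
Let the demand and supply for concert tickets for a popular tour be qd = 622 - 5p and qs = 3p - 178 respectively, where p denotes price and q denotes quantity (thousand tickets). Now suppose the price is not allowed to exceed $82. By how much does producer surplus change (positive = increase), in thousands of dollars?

-1710

In a free market, 622 - 5p = 3p - 178 gives the equilibrium p* = 100, q* = 122.
Because the ceiling (82) lies below the market-clearing price, it is binding.
At p = 82: qd = 622 - 5·82 = 212 and qs = 3·82 - 178 = 68.
Producer surplus without the control is ½ · (100 - 178/3) · 122 = 7442/3.
With the ceiling, producers sell 68 units at 82, so PS = ½ · (82 - 178/3) · 68 = 2312/3.
Change in producer surplus = 2312/3 - 7442/3 = -1710.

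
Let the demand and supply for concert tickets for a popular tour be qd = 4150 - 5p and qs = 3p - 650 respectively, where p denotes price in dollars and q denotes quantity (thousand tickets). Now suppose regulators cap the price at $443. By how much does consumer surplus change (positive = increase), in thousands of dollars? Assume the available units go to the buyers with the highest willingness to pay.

Setting quantity demanded equal to quantity supplied, 4150 - 5p = 3p - 650, gives p* = 600 and q* = 1150.
Since 443 < 600, the ceiling is binding.
At p = 443: qd = 4150 - 5·443 = 1935 and qs = 3·443 - 650 = 679.
Consumer surplus without the control is ½ · (830 - 600) · 1150 = 132250.
With the ceiling, 679 units are sold at 443 (assume they go to the highest-value buyers). The demand price at q = 679 is 694.2, so CS = ½ · [(830 - 443) + (694.2 - 443)] · 679 = 216668.9.
Change in consumer surplus = 216668.9 - 132250 = 84418.9.

84418.9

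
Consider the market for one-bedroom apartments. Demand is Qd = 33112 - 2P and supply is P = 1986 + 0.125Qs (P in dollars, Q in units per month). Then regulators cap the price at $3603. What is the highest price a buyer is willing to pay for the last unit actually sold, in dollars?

10088

Rearranging supply gives Qs = 8P - 15888. Equilibrium: 33112 - 2P = 8P - 15888, so 49000 = 10P and P* = 4900, Q* = 23312.
The ceiling of 3603 is below the equilibrium price 4900, so it binds.
At P = 3603: Qd = 33112 - 2·3603 = 25906 and Qs = 8·3603 - 15888 = 12936.
Only 12936 units reach the market. On the demand curve, the marginal buyer's willingness to pay at Q = 12936 is (33112 - 12936)/2 = 10088.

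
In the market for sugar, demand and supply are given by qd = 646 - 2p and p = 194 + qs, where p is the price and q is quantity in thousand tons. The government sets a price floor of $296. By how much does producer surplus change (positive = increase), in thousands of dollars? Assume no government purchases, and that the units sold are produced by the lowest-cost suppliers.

Rearranging supply gives qs = p - 194. In a free market, 646 - 2p = p - 194 gives the equilibrium p* = 280, q* = 86.
Because the floor (296) lies above the market-clearing price, it is binding.
At p = 296: qd = 646 - 2·296 = 54 and qs = 296 - 194 = 102.
Producer surplus without the control is ½ · (280 - 194) · 86 = 3698.
With the floor, 54 units are sold at 296. The supply price at q = 54 is 248, so PS = ½ · [(296 - 194) + (296 - 248)] · 54 = 4050.
Change in producer surplus = 4050 - 3698 = 352.

352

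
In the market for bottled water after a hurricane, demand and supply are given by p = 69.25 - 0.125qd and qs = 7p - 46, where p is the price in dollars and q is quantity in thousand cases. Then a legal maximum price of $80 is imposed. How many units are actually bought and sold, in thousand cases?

234

Rearranging demand gives qd = 554 - 8p. Equilibrium: 554 - 8p = 7p - 46, so 600 = 15p and p* = 40, q* = 234.
The ceiling of 80 is above the equilibrium price 40, so it is not binding; the market clears at p* = 40, q* = 234.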